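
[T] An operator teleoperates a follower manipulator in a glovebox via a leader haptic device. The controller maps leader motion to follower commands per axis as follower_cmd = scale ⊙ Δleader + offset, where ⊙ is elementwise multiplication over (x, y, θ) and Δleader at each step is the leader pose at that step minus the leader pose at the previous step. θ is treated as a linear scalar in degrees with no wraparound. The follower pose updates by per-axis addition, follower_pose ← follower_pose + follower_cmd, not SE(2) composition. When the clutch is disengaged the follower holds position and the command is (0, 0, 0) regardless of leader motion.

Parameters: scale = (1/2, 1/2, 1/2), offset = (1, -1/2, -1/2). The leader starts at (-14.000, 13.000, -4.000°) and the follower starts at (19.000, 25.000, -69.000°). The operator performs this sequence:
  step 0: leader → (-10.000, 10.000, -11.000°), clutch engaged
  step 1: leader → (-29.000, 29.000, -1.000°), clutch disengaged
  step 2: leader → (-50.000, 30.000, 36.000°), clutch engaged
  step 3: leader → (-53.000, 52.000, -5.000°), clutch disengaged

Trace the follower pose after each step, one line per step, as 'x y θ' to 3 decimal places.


step 0: Δleader=(4.000, -3.000, -7.000°), engaged; cmd=(3.000, -2.000, -4.000°) → follower=(22.000, 23.000, -73.000°)
step 1: Δleader=(-19.000, 19.000, 10.000°), disengaged; cmd=(0,0,0) → follower holds at (22.000, 23.000, -73.000°)
step 2: Δleader=(-21.000, 1.000, 37.000°), engaged; cmd=(-9.500, 0.000, 18.000°) → follower=(12.500, 23.000, -55.000°)
step 3: Δleader=(-3.000, 22.000, -41.000°), disengaged; cmd=(0,0,0) → follower holds at (12.500, 23.000, -55.000°)

22.000 23.000 -73.000
22.000 23.000 -73.000
12.500 23.000 -55.000
12.500 23.000 -55.000


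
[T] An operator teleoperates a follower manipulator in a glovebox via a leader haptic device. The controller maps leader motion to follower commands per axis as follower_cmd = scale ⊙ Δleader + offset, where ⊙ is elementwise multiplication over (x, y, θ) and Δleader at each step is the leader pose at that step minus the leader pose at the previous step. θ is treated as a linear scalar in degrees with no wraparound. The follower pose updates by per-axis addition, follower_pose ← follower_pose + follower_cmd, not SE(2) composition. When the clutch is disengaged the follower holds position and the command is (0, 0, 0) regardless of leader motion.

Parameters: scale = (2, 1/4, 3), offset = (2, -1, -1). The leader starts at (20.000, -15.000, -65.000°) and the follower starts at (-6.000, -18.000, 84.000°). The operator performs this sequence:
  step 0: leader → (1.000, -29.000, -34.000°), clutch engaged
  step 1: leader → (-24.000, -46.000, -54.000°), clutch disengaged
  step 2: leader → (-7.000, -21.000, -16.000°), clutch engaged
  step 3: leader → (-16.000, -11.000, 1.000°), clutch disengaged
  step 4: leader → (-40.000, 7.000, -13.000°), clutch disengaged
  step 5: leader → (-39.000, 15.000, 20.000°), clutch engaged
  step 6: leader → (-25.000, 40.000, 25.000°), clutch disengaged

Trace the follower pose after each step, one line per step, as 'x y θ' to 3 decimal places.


-42.000 -22.500 176.000
-42.000 -22.500 176.000
-6.000 -17.250 289.000
-6.000 -17.250 289.000
-6.000 -17.250 289.000
-2.000 -16.250 387.000
-2.000 -16.250 387.000

step 0: Δleader=(-19.000, -14.000, 31.000°), engaged; cmd=(-36.000, -4.500, 92.000°) → follower=(-42.000, -22.500, 176.000°)
step 1: Δleader=(-25.000, -17.000, -20.000°), disengaged; cmd=(0,0,0) → follower holds at (-42.000, -22.500, 176.000°)
step 2: Δleader=(17.000, 25.000, 38.000°), engaged; cmd=(36.000, 5.250, 113.000°) → follower=(-6.000, -17.250, 289.000°)
step 3: Δleader=(-9.000, 10.000, 17.000°), disengaged; cmd=(0,0,0) → follower holds at (-6.000, -17.250, 289.000°)
step 4: Δleader=(-24.000, 18.000, -14.000°), disengaged; cmd=(0,0,0) → follower holds at (-6.000, -17.250, 289.000°)
step 5: Δleader=(1.000, 8.000, 33.000°), engaged; cmd=(4.000, 1.000, 98.000°) → follower=(-2.000, -16.250, 387.000°)
step 6: Δleader=(14.000, 25.000, 5.000°), disengaged; cmd=(0,0,0) → follower holds at (-2.000, -16.250, 387.000°)


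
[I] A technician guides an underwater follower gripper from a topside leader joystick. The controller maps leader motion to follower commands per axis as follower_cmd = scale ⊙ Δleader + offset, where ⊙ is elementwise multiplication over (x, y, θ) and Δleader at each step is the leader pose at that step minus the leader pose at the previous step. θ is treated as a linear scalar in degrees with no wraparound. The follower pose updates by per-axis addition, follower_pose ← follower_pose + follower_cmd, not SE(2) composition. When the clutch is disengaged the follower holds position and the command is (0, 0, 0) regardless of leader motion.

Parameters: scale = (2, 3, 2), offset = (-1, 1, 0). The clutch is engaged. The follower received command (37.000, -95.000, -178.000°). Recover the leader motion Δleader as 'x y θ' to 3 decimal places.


19.000 -32.000 -89.000

axis x: (37.000 − -1) / (2) = 19.000
axis y: (-95.000 − 1) / (3) = -32.000
axis θ: (-178.000 − 0) / (2) = -89.000


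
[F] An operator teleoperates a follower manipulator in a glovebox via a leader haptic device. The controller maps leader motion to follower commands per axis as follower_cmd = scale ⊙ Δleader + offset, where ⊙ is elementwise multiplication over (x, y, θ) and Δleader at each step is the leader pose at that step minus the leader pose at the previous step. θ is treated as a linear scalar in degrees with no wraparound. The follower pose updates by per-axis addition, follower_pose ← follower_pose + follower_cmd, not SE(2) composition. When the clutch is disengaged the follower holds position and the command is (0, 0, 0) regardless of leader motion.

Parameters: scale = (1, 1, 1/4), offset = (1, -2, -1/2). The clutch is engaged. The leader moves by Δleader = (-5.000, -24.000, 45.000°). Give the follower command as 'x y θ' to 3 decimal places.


-4.000 -26.000 10.750

axis x: 1·-5.000 + 1 = -4.000
axis y: 1·-24.000 + -2 = -26.000
axis θ: 1/4·45.000 + -1/2 = 10.750


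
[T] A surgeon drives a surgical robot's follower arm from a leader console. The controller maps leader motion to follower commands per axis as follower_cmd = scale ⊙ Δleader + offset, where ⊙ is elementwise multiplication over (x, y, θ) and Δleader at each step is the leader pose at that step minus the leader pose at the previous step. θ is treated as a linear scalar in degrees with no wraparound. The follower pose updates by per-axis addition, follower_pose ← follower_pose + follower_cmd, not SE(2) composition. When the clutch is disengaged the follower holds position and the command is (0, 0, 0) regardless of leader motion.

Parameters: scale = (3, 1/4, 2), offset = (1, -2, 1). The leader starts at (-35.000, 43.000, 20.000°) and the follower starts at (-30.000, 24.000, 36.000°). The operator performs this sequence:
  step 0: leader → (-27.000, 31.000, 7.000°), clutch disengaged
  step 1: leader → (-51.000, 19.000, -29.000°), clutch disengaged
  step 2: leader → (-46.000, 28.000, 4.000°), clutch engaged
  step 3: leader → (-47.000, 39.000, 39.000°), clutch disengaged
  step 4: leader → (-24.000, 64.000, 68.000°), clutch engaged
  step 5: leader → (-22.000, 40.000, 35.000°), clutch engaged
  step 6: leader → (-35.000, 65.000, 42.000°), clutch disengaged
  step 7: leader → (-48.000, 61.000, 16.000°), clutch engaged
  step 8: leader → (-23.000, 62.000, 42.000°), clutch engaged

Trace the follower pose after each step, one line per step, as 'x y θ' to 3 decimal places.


step 0: Δleader=(8.000, -12.000, -13.000°), disengaged; cmd=(0,0,0) → follower holds at (-30.000, 24.000, 36.000°)
step 1: Δleader=(-24.000, -12.000, -36.000°), disengaged; cmd=(0,0,0) → follower holds at (-30.000, 24.000, 36.000°)
step 2: Δleader=(5.000, 9.000, 33.000°), engaged; cmd=(16.000, 0.250, 67.000°) → follower=(-14.000, 24.250, 103.000°)
step 3: Δleader=(-1.000, 11.000, 35.000°), disengaged; cmd=(0,0,0) → follower holds at (-14.000, 24.250, 103.000°)
step 4: Δleader=(23.000, 25.000, 29.000°), engaged; cmd=(70.000, 4.250, 59.000°) → follower=(56.000, 28.500, 162.000°)
step 5: Δleader=(2.000, -24.000, -33.000°), engaged; cmd=(7.000, -8.000, -65.000°) → follower=(63.000, 20.500, 97.000°)
step 6: Δleader=(-13.000, 25.000, 7.000°), disengaged; cmd=(0,0,0) → follower holds at (63.000, 20.500, 97.000°)
step 7: Δleader=(-13.000, -4.000, -26.000°), engaged; cmd=(-38.000, -3.000, -51.000°) → follower=(25.000, 17.500, 46.000°)
step 8: Δleader=(25.000, 1.000, 26.000°), engaged; cmd=(76.000, -1.750, 53.000°) → follower=(101.000, 15.750, 99.000°)

-30.000 24.000 36.000
-30.000 24.000 36.000
-14.000 24.250 103.000
-14.000 24.250 103.000
56.000 28.500 162.000
63.000 20.500 97.000
63.000 20.500 97.000
25.000 17.500 46.000
101.000 15.750 99.000


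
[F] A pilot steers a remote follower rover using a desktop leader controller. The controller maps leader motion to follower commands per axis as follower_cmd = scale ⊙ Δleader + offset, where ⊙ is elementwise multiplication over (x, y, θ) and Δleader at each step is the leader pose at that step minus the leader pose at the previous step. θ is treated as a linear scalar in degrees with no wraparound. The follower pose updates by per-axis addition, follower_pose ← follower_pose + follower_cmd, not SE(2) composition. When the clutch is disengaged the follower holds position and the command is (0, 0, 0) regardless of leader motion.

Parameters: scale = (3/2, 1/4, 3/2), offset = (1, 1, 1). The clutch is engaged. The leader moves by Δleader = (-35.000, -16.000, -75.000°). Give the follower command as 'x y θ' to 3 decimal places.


axis x: 3/2·-35.000 + 1 = -51.500
axis y: 1/4·-16.000 + 1 = -3.000
axis θ: 3/2·-75.000 + 1 = -111.500

-51.500 -3.000 -111.500


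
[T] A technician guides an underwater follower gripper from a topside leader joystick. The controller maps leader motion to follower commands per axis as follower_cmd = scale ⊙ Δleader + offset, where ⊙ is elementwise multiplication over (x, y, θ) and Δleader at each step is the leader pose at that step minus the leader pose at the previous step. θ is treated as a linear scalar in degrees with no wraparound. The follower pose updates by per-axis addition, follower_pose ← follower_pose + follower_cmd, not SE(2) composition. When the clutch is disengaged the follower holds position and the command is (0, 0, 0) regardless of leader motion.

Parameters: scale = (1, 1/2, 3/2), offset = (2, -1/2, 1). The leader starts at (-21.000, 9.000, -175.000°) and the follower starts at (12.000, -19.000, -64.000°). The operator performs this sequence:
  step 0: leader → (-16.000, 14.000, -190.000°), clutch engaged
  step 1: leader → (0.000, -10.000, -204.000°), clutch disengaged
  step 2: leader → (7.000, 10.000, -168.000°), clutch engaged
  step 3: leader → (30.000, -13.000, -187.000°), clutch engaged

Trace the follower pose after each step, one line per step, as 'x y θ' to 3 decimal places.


step 0: Δleader=(5.000, 5.000, -15.000°), engaged; cmd=(7.000, 2.000, -21.500°) → follower=(19.000, -17.000, -85.500°)
step 1: Δleader=(16.000, -24.000, -14.000°), disengaged; cmd=(0,0,0) → follower holds at (19.000, -17.000, -85.500°)
step 2: Δleader=(7.000, 20.000, 36.000°), engaged; cmd=(9.000, 9.500, 55.000°) → follower=(28.000, -7.500, -30.500°)
step 3: Δleader=(23.000, -23.000, -19.000°), engaged; cmd=(25.000, -12.000, -27.500°) → follower=(53.000, -19.500, -58.000°)

19.000 -17.000 -85.500
19.000 -17.000 -85.500
28.000 -7.500 -30.500
53.000 -19.500 -58.000


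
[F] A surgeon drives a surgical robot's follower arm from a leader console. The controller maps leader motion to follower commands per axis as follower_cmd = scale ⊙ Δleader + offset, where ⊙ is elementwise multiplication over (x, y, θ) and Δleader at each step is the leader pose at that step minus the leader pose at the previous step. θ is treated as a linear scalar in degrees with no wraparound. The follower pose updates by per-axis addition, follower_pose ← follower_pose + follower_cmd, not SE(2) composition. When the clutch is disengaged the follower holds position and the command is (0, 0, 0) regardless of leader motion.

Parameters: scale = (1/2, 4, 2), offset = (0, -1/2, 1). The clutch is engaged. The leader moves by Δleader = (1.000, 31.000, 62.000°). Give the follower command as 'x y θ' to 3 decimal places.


0.500 123.500 125.000

axis x: 1/2·1.000 + 0 = 0.500
axis y: 4·31.000 + -1/2 = 123.500
axis θ: 2·62.000 + 1 = 125.000


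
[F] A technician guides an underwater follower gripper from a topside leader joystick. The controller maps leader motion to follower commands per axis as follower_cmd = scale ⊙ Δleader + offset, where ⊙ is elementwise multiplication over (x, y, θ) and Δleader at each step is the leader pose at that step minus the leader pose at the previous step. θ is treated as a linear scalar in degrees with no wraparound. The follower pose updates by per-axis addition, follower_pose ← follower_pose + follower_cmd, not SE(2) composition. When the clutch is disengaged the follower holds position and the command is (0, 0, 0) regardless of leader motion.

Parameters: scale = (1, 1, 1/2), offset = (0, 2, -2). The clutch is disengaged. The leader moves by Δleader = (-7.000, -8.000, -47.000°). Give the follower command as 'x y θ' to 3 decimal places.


clutch disengaged → follower holds; cmd = (0, 0, 0)

0.000 0.000 0.000


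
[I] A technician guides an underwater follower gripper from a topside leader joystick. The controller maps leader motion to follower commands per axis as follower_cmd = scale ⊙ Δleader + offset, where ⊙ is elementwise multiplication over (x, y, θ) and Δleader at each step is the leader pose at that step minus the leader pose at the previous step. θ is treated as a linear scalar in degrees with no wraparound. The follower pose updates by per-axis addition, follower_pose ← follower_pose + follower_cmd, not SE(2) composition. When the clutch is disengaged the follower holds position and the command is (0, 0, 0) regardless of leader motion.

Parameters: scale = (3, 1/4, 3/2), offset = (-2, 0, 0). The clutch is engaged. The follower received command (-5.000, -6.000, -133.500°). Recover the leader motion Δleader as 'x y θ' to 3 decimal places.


axis x: (-5.000 − -2) / (3) = -1.000
axis y: (-6.000 − 0) / (1/4) = -24.000
axis θ: (-133.500 − 0) / (3/2) = -89.000

-1.000 -24.000 -89.000


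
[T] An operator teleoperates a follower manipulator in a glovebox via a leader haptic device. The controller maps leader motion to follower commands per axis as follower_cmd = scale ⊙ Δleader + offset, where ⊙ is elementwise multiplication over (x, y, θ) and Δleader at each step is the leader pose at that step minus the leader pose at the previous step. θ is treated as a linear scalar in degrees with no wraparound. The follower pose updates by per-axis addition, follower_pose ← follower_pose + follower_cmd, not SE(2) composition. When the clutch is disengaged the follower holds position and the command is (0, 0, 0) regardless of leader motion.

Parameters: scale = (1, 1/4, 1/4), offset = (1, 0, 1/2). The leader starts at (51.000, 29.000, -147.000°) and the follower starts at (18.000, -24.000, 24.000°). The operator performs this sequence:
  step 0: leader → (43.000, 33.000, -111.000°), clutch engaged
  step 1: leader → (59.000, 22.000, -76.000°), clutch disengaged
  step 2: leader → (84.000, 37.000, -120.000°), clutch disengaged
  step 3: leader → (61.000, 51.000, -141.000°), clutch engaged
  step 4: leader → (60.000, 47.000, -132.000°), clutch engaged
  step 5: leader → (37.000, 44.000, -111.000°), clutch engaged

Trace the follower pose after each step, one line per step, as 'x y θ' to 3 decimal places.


step 0: Δleader=(-8.000, 4.000, 36.000°), engaged; cmd=(-7.000, 1.000, 9.500°) → follower=(11.000, -23.000, 33.500°)
step 1: Δleader=(16.000, -11.000, 35.000°), disengaged; cmd=(0,0,0) → follower holds at (11.000, -23.000, 33.500°)
step 2: Δleader=(25.000, 15.000, -44.000°), disengaged; cmd=(0,0,0) → follower holds at (11.000, -23.000, 33.500°)
step 3: Δleader=(-23.000, 14.000, -21.000°), engaged; cmd=(-22.000, 3.500, -4.750°) → follower=(-11.000, -19.500, 28.750°)
step 4: Δleader=(-1.000, -4.000, 9.000°), engaged; cmd=(0.000, -1.000, 2.750°) → follower=(-11.000, -20.500, 31.500°)
step 5: Δleader=(-23.000, -3.000, 21.000°), engaged; cmd=(-22.000, -0.750, 5.750°) → follower=(-33.000, -21.250, 37.250°)

11.000 -23.000 33.500
11.000 -23.000 33.500
11.000 -23.000 33.500
-11.000 -19.500 28.750
-11.000 -20.500 31.500
-33.000 -21.250 37.250


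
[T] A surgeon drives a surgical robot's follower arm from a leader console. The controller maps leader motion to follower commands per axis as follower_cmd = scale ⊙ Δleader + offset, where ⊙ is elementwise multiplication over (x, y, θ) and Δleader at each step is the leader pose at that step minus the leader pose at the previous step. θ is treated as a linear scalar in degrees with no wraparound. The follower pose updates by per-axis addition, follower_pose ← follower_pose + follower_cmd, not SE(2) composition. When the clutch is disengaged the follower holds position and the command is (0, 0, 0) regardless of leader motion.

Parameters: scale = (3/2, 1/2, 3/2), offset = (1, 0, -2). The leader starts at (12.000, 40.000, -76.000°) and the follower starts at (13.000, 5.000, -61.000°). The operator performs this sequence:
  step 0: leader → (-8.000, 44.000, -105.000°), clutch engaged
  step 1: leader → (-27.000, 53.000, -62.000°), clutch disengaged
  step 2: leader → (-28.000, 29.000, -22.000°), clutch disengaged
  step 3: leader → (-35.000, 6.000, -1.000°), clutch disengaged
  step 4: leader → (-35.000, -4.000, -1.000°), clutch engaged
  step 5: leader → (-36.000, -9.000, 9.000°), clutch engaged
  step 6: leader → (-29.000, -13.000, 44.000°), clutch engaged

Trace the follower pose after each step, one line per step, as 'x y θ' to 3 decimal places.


-16.000 7.000 -106.500
-16.000 7.000 -106.500
-16.000 7.000 -106.500
-16.000 7.000 -106.500
-15.000 2.000 -108.500
-15.500 -0.500 -95.500
-4.000 -2.500 -45.000

step 0: Δleader=(-20.000, 4.000, -29.000°), engaged; cmd=(-29.000, 2.000, -45.500°) → follower=(-16.000, 7.000, -106.500°)
step 1: Δleader=(-19.000, 9.000, 43.000°), disengaged; cmd=(0,0,0) → follower holds at (-16.000, 7.000, -106.500°)
step 2: Δleader=(-1.000, -24.000, 40.000°), disengaged; cmd=(0,0,0) → follower holds at (-16.000, 7.000, -106.500°)
step 3: Δleader=(-7.000, -23.000, 21.000°), disengaged; cmd=(0,0,0) → follower holds at (-16.000, 7.000, -106.500°)
step 4: Δleader=(0.000, -10.000, 0.000°), engaged; cmd=(1.000, -5.000, -2.000°) → follower=(-15.000, 2.000, -108.500°)
step 5: Δleader=(-1.000, -5.000, 10.000°), engaged; cmd=(-0.500, -2.500, 13.000°) → follower=(-15.500, -0.500, -95.500°)
step 6: Δleader=(7.000, -4.000, 35.000°), engaged; cmd=(11.500, -2.000, 50.500°) → follower=(-4.000, -2.500, -45.000°)


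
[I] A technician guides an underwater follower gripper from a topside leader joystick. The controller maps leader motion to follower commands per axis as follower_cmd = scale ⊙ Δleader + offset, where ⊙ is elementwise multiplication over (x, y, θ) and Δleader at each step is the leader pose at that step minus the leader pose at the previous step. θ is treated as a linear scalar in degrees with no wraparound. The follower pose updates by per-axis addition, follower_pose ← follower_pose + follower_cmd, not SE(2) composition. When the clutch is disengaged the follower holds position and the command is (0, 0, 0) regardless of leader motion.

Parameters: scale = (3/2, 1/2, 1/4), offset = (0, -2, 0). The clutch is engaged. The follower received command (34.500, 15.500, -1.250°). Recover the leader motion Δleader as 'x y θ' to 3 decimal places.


23.000 35.000 -5.000

axis x: (34.500 − 0) / (3/2) = 23.000
axis y: (15.500 − -2) / (1/2) = 35.000
axis θ: (-1.250 − 0) / (1/4) = -5.000


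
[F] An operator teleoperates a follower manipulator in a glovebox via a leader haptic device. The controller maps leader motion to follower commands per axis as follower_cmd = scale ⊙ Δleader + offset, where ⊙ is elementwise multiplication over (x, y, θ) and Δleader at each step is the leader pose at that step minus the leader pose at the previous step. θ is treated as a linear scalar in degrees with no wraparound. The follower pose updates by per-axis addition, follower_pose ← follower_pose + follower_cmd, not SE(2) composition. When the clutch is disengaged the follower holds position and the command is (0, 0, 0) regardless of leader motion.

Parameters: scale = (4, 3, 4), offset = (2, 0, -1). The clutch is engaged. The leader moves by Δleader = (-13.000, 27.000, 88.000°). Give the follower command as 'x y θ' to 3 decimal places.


axis x: 4·-13.000 + 2 = -50.000
axis y: 3·27.000 + 0 = 81.000
axis θ: 4·88.000 + -1 = 351.000

-50.000 81.000 351.000


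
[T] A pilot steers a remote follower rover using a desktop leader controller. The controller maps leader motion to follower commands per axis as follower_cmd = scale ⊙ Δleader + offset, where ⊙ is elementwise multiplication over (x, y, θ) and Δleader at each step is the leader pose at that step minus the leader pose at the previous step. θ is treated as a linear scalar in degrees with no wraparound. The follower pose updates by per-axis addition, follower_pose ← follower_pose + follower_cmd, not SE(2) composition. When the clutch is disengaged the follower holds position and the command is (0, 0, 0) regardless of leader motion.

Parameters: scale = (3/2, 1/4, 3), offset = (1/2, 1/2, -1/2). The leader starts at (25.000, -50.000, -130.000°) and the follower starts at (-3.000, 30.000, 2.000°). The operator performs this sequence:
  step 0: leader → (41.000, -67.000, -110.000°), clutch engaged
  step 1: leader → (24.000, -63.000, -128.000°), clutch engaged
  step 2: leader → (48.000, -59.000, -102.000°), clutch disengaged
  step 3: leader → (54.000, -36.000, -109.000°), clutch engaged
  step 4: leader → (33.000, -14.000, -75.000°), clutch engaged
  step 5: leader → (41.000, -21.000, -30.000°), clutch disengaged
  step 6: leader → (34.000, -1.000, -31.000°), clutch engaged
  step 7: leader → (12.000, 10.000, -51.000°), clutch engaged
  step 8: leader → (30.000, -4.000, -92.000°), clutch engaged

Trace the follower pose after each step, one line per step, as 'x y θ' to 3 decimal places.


step 0: Δleader=(16.000, -17.000, 20.000°), engaged; cmd=(24.500, -3.750, 59.500°) → follower=(21.500, 26.250, 61.500°)
step 1: Δleader=(-17.000, 4.000, -18.000°), engaged; cmd=(-25.000, 1.500, -54.500°) → follower=(-3.500, 27.750, 7.000°)
step 2: Δleader=(24.000, 4.000, 26.000°), disengaged; cmd=(0,0,0) → follower holds at (-3.500, 27.750, 7.000°)
step 3: Δleader=(6.000, 23.000, -7.000°), engaged; cmd=(9.500, 6.250, -21.500°) → follower=(6.000, 34.000, -14.500°)
step 4: Δleader=(-21.000, 22.000, 34.000°), engaged; cmd=(-31.000, 6.000, 101.500°) → follower=(-25.000, 40.000, 87.000°)
step 5: Δleader=(8.000, -7.000, 45.000°), disengaged; cmd=(0,0,0) → follower holds at (-25.000, 40.000, 87.000°)
step 6: Δleader=(-7.000, 20.000, -1.000°), engaged; cmd=(-10.000, 5.500, -3.500°) → follower=(-35.000, 45.500, 83.500°)
step 7: Δleader=(-22.000, 11.000, -20.000°), engaged; cmd=(-32.500, 3.250, -60.500°) → follower=(-67.500, 48.750, 23.000°)
step 8: Δleader=(18.000, -14.000, -41.000°), engaged; cmd=(27.500, -3.000, -123.500°) → follower=(-40.000, 45.750, -100.500°)

21.500 26.250 61.500
-3.500 27.750 7.000
-3.500 27.750 7.000
6.000 34.000 -14.500
-25.000 40.000 87.000
-25.000 40.000 87.000
-35.000 45.500 83.500
-67.500 48.750 23.000
-40.000 45.750 -100.500


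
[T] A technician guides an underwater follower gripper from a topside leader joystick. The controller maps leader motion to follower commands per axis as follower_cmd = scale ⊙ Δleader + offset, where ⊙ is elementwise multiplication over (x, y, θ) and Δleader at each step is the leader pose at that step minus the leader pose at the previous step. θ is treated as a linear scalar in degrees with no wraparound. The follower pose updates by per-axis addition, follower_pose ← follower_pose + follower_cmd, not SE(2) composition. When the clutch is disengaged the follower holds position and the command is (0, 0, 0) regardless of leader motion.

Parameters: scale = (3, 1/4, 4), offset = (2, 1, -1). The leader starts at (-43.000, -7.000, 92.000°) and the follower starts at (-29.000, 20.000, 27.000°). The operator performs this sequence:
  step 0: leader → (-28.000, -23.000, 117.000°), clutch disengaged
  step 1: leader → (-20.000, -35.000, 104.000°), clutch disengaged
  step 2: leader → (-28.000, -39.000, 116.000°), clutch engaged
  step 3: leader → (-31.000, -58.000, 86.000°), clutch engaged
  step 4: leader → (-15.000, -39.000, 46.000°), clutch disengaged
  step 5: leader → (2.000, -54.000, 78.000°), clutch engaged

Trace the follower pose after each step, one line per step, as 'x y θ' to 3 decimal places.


-29.000 20.000 27.000
-29.000 20.000 27.000
-51.000 20.000 74.000
-58.000 16.250 -47.000
-58.000 16.250 -47.000
-5.000 13.500 80.000

step 0: Δleader=(15.000, -16.000, 25.000°), disengaged; cmd=(0,0,0) → follower holds at (-29.000, 20.000, 27.000°)
step 1: Δleader=(8.000, -12.000, -13.000°), disengaged; cmd=(0,0,0) → follower holds at (-29.000, 20.000, 27.000°)
step 2: Δleader=(-8.000, -4.000, 12.000°), engaged; cmd=(-22.000, 0.000, 47.000°) → follower=(-51.000, 20.000, 74.000°)
step 3: Δleader=(-3.000, -19.000, -30.000°), engaged; cmd=(-7.000, -3.750, -121.000°) → follower=(-58.000, 16.250, -47.000°)
step 4: Δleader=(16.000, 19.000, -40.000°), disengaged; cmd=(0,0,0) → follower holds at (-58.000, 16.250, -47.000°)
step 5: Δleader=(17.000, -15.000, 32.000°), engaged; cmd=(53.000, -2.750, 127.000°) → follower=(-5.000, 13.500, 80.000°)


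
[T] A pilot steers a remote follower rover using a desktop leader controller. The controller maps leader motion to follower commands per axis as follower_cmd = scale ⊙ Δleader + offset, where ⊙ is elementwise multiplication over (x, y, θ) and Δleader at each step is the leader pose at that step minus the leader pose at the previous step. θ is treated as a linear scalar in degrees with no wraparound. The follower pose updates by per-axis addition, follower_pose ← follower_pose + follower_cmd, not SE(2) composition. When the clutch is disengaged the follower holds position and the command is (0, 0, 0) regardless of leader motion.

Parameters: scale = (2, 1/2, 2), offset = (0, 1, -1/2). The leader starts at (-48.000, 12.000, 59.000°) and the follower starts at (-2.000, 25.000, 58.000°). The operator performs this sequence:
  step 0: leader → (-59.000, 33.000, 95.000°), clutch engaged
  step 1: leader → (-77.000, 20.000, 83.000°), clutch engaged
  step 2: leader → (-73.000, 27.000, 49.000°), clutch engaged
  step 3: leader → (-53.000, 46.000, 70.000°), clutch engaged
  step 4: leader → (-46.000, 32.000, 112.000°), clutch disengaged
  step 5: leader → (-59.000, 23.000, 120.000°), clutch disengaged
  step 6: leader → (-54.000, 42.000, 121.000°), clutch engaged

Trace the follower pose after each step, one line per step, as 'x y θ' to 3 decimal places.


-24.000 36.500 129.500
-60.000 31.000 105.000
-52.000 35.500 36.500
-12.000 46.000 78.000
-12.000 46.000 78.000
-12.000 46.000 78.000
-2.000 56.500 79.500

step 0: Δleader=(-11.000, 21.000, 36.000°), engaged; cmd=(-22.000, 11.500, 71.500°) → follower=(-24.000, 36.500, 129.500°)
step 1: Δleader=(-18.000, -13.000, -12.000°), engaged; cmd=(-36.000, -5.500, -24.500°) → follower=(-60.000, 31.000, 105.000°)
step 2: Δleader=(4.000, 7.000, -34.000°), engaged; cmd=(8.000, 4.500, -68.500°) → follower=(-52.000, 35.500, 36.500°)
step 3: Δleader=(20.000, 19.000, 21.000°), engaged; cmd=(40.000, 10.500, 41.500°) → follower=(-12.000, 46.000, 78.000°)
step 4: Δleader=(7.000, -14.000, 42.000°), disengaged; cmd=(0,0,0) → follower holds at (-12.000, 46.000, 78.000°)
step 5: Δleader=(-13.000, -9.000, 8.000°), disengaged; cmd=(0,0,0) → follower holds at (-12.000, 46.000, 78.000°)
step 6: Δleader=(5.000, 19.000, 1.000°), engaged; cmd=(10.000, 10.500, 1.500°) → follower=(-2.000, 56.500, 79.500°)


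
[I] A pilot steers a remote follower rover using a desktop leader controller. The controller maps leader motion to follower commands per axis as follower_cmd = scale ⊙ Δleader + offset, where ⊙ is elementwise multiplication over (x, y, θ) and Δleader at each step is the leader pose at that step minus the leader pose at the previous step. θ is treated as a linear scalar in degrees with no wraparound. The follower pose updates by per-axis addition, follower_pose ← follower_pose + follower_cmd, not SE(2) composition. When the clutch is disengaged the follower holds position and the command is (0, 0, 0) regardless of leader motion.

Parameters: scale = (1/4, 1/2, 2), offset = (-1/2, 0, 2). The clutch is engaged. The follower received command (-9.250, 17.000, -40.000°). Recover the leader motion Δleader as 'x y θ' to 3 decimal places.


axis x: (-9.250 − -1/2) / (1/4) = -35.000
axis y: (17.000 − 0) / (1/2) = 34.000
axis θ: (-40.000 − 2) / (2) = -21.000

-35.000 34.000 -21.000


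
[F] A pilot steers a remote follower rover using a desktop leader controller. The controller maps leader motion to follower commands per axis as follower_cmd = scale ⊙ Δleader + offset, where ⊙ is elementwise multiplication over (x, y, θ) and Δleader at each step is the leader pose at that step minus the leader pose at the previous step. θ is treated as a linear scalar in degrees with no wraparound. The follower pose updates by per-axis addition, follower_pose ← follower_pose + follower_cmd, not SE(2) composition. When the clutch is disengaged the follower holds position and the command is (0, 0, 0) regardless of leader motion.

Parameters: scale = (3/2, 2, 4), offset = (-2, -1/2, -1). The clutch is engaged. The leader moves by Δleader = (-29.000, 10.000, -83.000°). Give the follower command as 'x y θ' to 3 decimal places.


-45.500 19.500 -333.000

axis x: 3/2·-29.000 + -2 = -45.500
axis y: 2·10.000 + -1/2 = 19.500
axis θ: 4·-83.000 + -1 = -333.000


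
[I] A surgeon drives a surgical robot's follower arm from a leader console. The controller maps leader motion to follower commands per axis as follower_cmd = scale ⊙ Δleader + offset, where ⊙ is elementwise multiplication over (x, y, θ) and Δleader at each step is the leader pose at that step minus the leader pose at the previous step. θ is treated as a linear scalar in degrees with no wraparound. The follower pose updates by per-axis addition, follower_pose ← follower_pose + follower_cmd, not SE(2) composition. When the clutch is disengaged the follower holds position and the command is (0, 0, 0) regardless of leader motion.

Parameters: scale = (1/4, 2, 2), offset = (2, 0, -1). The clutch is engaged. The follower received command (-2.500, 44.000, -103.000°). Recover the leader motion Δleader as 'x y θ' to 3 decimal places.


-18.000 22.000 -51.000

axis x: (-2.500 − 2) / (1/4) = -18.000
axis y: (44.000 − 0) / (2) = 22.000
axis θ: (-103.000 − -1) / (2) = -51.000


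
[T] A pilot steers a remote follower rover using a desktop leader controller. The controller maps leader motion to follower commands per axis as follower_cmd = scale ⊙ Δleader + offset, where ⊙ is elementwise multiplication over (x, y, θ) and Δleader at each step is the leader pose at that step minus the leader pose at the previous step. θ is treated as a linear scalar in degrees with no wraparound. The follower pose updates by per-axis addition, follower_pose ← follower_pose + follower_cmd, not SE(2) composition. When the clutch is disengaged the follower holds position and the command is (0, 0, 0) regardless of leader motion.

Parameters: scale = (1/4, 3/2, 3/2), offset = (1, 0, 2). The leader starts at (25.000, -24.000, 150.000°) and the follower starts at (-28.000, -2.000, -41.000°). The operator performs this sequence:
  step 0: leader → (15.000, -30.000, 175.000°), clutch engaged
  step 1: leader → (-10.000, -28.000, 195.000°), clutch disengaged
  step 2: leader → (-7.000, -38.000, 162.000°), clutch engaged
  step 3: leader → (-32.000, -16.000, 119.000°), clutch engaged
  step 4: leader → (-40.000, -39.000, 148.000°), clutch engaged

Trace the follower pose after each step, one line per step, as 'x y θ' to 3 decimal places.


step 0: Δleader=(-10.000, -6.000, 25.000°), engaged; cmd=(-1.500, -9.000, 39.500°) → follower=(-29.500, -11.000, -1.500°)
step 1: Δleader=(-25.000, 2.000, 20.000°), disengaged; cmd=(0,0,0) → follower holds at (-29.500, -11.000, -1.500°)
step 2: Δleader=(3.000, -10.000, -33.000°), engaged; cmd=(1.750, -15.000, -47.500°) → follower=(-27.750, -26.000, -49.000°)
step 3: Δleader=(-25.000, 22.000, -43.000°), engaged; cmd=(-5.250, 33.000, -62.500°) → follower=(-33.000, 7.000, -111.500°)
step 4: Δleader=(-8.000, -23.000, 29.000°), engaged; cmd=(-1.000, -34.500, 45.500°) → follower=(-34.000, -27.500, -66.000°)

-29.500 -11.000 -1.500
-29.500 -11.000 -1.500
-27.750 -26.000 -49.000
-33.000 7.000 -111.500
-34.000 -27.500 -66.000


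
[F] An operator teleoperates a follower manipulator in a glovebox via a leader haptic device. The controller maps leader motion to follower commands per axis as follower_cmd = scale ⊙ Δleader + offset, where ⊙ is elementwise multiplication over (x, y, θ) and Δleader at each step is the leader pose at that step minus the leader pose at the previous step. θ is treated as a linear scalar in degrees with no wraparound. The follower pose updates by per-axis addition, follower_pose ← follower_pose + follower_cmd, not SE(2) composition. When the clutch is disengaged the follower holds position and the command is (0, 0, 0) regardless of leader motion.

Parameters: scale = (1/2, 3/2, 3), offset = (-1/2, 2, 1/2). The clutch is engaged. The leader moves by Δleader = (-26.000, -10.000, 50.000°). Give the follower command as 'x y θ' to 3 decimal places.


-13.500 -13.000 150.500

axis x: 1/2·-26.000 + -1/2 = -13.500
axis y: 3/2·-10.000 + 2 = -13.000
axis θ: 3·50.000 + 1/2 = 150.500


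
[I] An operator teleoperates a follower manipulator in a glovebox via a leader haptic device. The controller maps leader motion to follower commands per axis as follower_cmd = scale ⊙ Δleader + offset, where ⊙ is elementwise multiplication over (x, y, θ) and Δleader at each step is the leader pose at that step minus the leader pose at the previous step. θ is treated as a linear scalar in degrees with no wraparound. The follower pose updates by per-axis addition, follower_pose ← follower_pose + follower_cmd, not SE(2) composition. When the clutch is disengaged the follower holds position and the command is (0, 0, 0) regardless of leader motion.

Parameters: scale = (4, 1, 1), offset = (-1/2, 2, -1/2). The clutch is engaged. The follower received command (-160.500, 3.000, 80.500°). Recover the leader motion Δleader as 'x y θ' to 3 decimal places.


-40.000 1.000 81.000

axis x: (-160.500 − -1/2) / (4) = -40.000
axis y: (3.000 − 2) / (1) = 1.000
axis θ: (80.500 − -1/2) / (1) = 81.000


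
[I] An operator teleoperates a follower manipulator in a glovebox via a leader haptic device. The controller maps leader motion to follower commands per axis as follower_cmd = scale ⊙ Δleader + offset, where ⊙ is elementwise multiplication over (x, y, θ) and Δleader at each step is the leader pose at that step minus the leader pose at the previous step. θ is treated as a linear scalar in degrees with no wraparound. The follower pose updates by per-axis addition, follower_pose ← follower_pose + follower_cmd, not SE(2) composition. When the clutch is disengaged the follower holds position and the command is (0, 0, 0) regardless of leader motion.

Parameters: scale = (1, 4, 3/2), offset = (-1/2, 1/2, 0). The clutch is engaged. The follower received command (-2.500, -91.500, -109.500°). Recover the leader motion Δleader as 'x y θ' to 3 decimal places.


-2.000 -23.000 -73.000

axis x: (-2.500 − -1/2) / (1) = -2.000
axis y: (-91.500 − 1/2) / (4) = -23.000
axis θ: (-109.500 − 0) / (3/2) = -73.000


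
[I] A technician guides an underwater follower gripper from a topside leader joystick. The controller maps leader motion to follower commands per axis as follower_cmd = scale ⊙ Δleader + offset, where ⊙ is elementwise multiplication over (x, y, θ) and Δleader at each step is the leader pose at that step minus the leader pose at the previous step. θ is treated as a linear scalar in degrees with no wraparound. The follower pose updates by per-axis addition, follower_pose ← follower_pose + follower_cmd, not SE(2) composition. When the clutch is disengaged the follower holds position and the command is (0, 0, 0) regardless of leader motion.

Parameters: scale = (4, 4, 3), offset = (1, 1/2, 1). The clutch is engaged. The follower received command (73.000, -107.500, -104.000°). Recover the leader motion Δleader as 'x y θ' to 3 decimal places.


axis x: (73.000 − 1) / (4) = 18.000
axis y: (-107.500 − 1/2) / (4) = -27.000
axis θ: (-104.000 − 1) / (3) = -35.000

18.000 -27.000 -35.000


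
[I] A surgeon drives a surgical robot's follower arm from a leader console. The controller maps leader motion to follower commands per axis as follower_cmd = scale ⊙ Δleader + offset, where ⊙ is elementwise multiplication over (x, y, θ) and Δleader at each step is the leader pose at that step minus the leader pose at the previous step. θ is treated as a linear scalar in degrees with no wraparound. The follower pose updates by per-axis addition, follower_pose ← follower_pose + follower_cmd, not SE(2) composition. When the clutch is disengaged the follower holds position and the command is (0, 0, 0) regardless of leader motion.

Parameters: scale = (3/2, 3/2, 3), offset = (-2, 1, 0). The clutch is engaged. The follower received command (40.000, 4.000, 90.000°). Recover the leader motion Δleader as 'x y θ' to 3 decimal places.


axis x: (40.000 − -2) / (3/2) = 28.000
axis y: (4.000 − 1) / (3/2) = 2.000
axis θ: (90.000 − 0) / (3) = 30.000

28.000 2.000 30.000


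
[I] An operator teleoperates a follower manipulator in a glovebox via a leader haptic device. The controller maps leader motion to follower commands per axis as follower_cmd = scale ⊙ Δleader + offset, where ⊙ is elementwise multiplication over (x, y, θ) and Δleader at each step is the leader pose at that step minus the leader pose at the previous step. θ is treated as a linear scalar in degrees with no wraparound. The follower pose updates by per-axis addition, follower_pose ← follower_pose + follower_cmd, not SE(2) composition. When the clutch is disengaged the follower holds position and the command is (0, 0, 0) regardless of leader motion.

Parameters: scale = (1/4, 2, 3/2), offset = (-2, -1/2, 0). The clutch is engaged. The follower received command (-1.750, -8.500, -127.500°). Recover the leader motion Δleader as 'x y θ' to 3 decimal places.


1.000 -4.000 -85.000

axis x: (-1.750 − -2) / (1/4) = 1.000
axis y: (-8.500 − -1/2) / (2) = -4.000
axis θ: (-127.500 − 0) / (3/2) = -85.000


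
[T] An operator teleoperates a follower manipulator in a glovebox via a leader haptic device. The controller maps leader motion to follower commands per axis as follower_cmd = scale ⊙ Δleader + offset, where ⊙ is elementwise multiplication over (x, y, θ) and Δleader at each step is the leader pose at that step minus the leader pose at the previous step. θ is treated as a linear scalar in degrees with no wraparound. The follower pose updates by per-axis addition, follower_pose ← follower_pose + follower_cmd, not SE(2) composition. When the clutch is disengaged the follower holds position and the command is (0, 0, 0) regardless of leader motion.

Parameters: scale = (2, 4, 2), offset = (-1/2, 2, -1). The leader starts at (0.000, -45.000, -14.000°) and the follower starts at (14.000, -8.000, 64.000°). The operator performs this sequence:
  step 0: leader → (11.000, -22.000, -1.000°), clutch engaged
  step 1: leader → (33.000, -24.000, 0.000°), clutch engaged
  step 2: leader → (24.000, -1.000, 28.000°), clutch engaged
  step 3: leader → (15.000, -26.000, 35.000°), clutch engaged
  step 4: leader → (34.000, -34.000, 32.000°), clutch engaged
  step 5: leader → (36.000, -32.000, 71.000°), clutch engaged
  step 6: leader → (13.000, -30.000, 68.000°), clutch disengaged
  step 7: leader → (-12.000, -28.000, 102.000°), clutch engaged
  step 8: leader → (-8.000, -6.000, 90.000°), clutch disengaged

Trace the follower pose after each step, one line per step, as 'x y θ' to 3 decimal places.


35.500 86.000 89.000
79.000 80.000 90.000
60.500 174.000 145.000
42.000 76.000 158.000
79.500 46.000 151.000
83.000 56.000 228.000
83.000 56.000 228.000
32.500 66.000 295.000
32.500 66.000 295.000

step 0: Δleader=(11.000, 23.000, 13.000°), engaged; cmd=(21.500, 94.000, 25.000°) → follower=(35.500, 86.000, 89.000°)
step 1: Δleader=(22.000, -2.000, 1.000°), engaged; cmd=(43.500, -6.000, 1.000°) → follower=(79.000, 80.000, 90.000°)
step 2: Δleader=(-9.000, 23.000, 28.000°), engaged; cmd=(-18.500, 94.000, 55.000°) → follower=(60.500, 174.000, 145.000°)
step 3: Δleader=(-9.000, -25.000, 7.000°), engaged; cmd=(-18.500, -98.000, 13.000°) → follower=(42.000, 76.000, 158.000°)
step 4: Δleader=(19.000, -8.000, -3.000°), engaged; cmd=(37.500, -30.000, -7.000°) → follower=(79.500, 46.000, 151.000°)
step 5: Δleader=(2.000, 2.000, 39.000°), engaged; cmd=(3.500, 10.000, 77.000°) → follower=(83.000, 56.000, 228.000°)
step 6: Δleader=(-23.000, 2.000, -3.000°), disengaged; cmd=(0,0,0) → follower holds at (83.000, 56.000, 228.000°)
step 7: Δleader=(-25.000, 2.000, 34.000°), engaged; cmd=(-50.500, 10.000, 67.000°) → follower=(32.500, 66.000, 295.000°)
step 8: Δleader=(4.000, 22.000, -12.000°), disengaged; cmd=(0,0,0) → follower holds at (32.500, 66.000, 295.000°)
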